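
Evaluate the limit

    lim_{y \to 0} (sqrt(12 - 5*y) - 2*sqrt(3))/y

-5*√(3)/12

Substitution gives 0/0. Multiply numerator and denominator by the conjugate √(12 - 5y) + √12.
The numerator becomes (12 - 5y) − 12 = -5y, so the expression simplifies to -5/(√(12 - 5y) + √12).
Letting y → 0 gives -5/(2√12) = -5*√(3)/12.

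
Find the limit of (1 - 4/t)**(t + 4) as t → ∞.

The base → 1 and the exponent → ∞: a 1^∞ form.
Take logarithms: (t + 4)·ln(1 - 4/t). Since ln(1+u) ~ u for small u, this behaves like (t)·(-4/t) → -4.
So the limit is e^(-4).

e^(-4)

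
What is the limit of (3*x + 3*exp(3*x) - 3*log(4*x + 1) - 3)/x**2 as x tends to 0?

Substitution gives 0/0 (the numerator vanishes to order 2).
Expand each term to order x^2: the coefficient of x^2 in 3·e^(3x) is 27/2 and in -3·ln(1 + 4x) is 24.
Lower-order terms cancel with the polynomial part, so the numerator is (75/2)·x^2 + o(x^2), and the limit is (75/2)/(1) = 75/2.

75/2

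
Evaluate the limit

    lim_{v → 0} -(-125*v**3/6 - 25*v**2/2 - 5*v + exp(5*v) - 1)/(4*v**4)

Direct substitution gives 0/0.
Apply L'Hôpital: lim (-125*v^2/2 - 25*v + 5*e^(5*v) - 5)/(-16*v^3), still 0/0.
Apply L'Hôpital: lim (-125*v + 25*e^(5*v) - 25)/(-48*v^2), still 0/0.
Apply L'Hôpital: lim (125*e^(5*v) - 125)/(-96*v), still 0/0.
After 4 applications of L'Hôpital's rule the quotient is (625*e^(5*v))/(-96); substituting v = 0 gives -625/96.

-625/96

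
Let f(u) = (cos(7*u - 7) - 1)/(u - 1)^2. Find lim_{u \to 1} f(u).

Direct substitution gives 0/0.
Apply L'Hôpital: lim (-7*sin(7*u - 7))/(2*u - 2), still 0/0.
After 2 applications of L'Hôpital's rule the quotient is (-49*cos(7*u - 7))/(2); substituting u = 1 gives -49/2.

-49/2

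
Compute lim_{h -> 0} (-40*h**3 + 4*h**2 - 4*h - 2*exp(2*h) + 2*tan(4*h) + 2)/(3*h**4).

-4/9

Substitution gives 0/0 (the numerator vanishes to order 4).
Expand each term to order h^4: the coefficient of h^4 in -2·e^(2h) is -4/3 and in 2·tan(4h) is 0.
Lower-order terms cancel with the polynomial part, so the numerator is (-4/3)·h^4 + o(h^4), and the limit is (-4/3)/(3) = -4/9.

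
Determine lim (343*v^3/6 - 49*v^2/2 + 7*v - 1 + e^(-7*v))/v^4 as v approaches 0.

2401/24

Direct substitution gives 0/0.
Apply L'Hôpital: lim (343*v^2/2 - 49*v + 7 - 7*e^(-7*v))/(4*v^3), still 0/0.
Apply L'Hôpital: lim (343*v - 49 + 49*e^(-7*v))/(12*v^2), still 0/0.
Apply L'Hôpital: lim (343 - 343*e^(-7*v))/(24*v), still 0/0.
After 4 applications of L'Hôpital's rule the quotient is (2401*e^(-7*v))/(24); substituting v = 0 gives 2401/24.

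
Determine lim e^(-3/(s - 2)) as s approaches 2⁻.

∞

As s → 2⁻, -3/(s - 2) → +∞, so e^(-3/(s - 2)) → ∞.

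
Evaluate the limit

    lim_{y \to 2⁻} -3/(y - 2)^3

As y → 2⁻, (y - 2) → 0⁻, so (y - 2)^3 → 0⁻ and -3/(y - 2)^3 → ∞.

∞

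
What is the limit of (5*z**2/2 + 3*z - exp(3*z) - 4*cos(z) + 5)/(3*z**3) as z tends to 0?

-3/2

Substitution gives 0/0 (the numerator vanishes to order 3).
Expand each term to order z^3: the coefficient of z^3 in -4·cos(z) is 0 and in −e^(3z) is -9/2.
Lower-order terms cancel with the polynomial part, so the numerator is (-9/2)·z^3 + o(z^3), and the limit is (-9/2)/(3) = -3/2.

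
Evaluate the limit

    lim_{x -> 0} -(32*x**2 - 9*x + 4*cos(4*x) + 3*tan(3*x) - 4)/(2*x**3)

Substitution gives 0/0; apply L'Hôpital's rule 3 times.
After differentiating numerator and denominator 3 times the quotient is (256*sin(4*x) + 486*tan(3*x)^4 + 648*tan(3*x)^2 + 162)/(-12); at x = 0 this is -27/2.

-27/2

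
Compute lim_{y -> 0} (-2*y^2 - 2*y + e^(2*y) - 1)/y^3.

Direct substitution gives 0/0.
Apply L'Hôpital: lim (-4*y + 2*e^(2*y) - 2)/(3*y^2), still 0/0.
Apply L'Hôpital: lim (4*e^(2*y) - 4)/(6*y), still 0/0.
After 3 applications of L'Hôpital's rule the quotient is (8*e^(2*y))/(6); substituting y = 0 gives 4/3.

4/3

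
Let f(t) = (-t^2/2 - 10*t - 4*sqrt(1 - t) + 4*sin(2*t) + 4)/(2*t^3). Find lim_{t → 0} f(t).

-61/24

Substitution gives 0/0 (the numerator vanishes to order 3).
Expand each term to order t^3: the coefficient of t^3 in 4·sin(2t) is -16/3 and in -4·√(1 - t) is 1/4.
Lower-order terms cancel with the polynomial part, so the numerator is (-61/12)·t^3 + o(t^3), and the limit is (-61/12)/(2) = -61/24.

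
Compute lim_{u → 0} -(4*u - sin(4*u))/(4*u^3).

Direct substitution gives 0/0.
Apply L'Hôpital: lim (4 - 4*cos(4*u))/(-12*u^2), still 0/0.
Apply L'Hôpital: lim (16*sin(4*u))/(-24*u), still 0/0.
After 3 applications of L'Hôpital's rule the quotient is (64*cos(4*u))/(-24); substituting u = 0 gives -8/3.

-8/3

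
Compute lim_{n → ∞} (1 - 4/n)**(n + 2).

The base → 1 and the exponent → ∞: a 1^∞ form.
Take logarithms: (n + 2)·ln(1 - 4/n). Since ln(1+u) ~ u for small u, this behaves like (n)·(-4/n) → -4.
So the limit is e^(-4).

e^(-4)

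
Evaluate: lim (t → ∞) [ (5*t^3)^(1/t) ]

1

Base → ∞ and exponent → 0: an ∞^0 form.
Take logs: (1/t)·ln(5·t^3) = (ln 5 + 3·ln t)/t → 0.
So the limit is e^0 = 1.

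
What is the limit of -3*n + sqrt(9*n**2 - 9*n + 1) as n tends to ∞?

This has the form ∞ − ∞. Multiply and divide by the conjugate √(9*n^2 - 9*n + 1) + 3n.
That gives (-9n + 1) / (√(9*n^2 - 9*n + 1) + 3n).
Divide numerator and denominator by n: the limit is -9/(2·3) = -3/2.

-3/2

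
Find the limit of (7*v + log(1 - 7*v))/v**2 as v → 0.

-49/2

Direct substitution gives 0/0.
Apply L'Hôpital: lim (7 - 7/(1 - 7*v))/(2*v), still 0/0.
After 2 applications of L'Hôpital's rule the quotient is (-49/(1 - 7*v)^2)/(2); substituting v = 0 gives -49/2.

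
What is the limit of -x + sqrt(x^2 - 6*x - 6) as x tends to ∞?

-3

This has the form ∞ − ∞. Multiply and divide by the conjugate √(x^2 - 6*x - 6) + x.
That gives (-6x - 6) / (√(x^2 - 6*x - 6) + x).
Divide numerator and denominator by x: the limit is -6/(2·1) = -3.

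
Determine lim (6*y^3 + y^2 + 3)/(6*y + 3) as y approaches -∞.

The numerator has higher degree (3 > 1); the quotient behaves like (6/(6))·y^2 for large |y|.
As y → −∞ this diverges to ∞.

∞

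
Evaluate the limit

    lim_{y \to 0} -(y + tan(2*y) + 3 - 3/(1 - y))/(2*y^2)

Substitution gives 0/0; apply L'Hôpital's rule 2 times.
After differentiating numerator and denominator 2 times the quotient is (8*tan(2*y)/cos(2*y)^2 + 6/(y - 1)^3)/(-4); at y = 0 this is 3/2.

3/2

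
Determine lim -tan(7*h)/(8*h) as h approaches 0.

-7/8

Substitution gives 0/0.
Since tan(u)/u → 1 as u → 0, tan(7h)/(7h) → 1 and the limit is 7/(-8) = -7/8.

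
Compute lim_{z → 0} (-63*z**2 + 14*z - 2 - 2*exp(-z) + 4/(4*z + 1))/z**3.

-767/3

Substitution gives 0/0 (the numerator vanishes to order 3).
Expand each term to order z^3: the coefficient of z^3 in -2·e^(-z) is 1/3 and in 4·1/(1 + 4z) is -256.
Lower-order terms cancel with the polynomial part, so the numerator is (-767/3)·z^3 + o(z^3), and the limit is (-767/3)/(1) = -767/3.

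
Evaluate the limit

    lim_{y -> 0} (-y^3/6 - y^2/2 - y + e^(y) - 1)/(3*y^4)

Direct substitution gives 0/0.
Apply L'Hôpital: lim (-y^2/2 - y + e^(y) - 1)/(12*y^3), still 0/0.
Apply L'Hôpital: lim (-y + e^(y) - 1)/(36*y^2), still 0/0.
Apply L'Hôpital: lim (e^(y) - 1)/(72*y), still 0/0.
After 4 applications of L'Hôpital's rule the quotient is (e^(y))/(72); substituting y = 0 gives 1/72.

1/72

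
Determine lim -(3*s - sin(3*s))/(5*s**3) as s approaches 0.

-9/10

Direct substitution gives 0/0.
Apply L'Hôpital: lim (3 - 3*cos(3*s))/(-15*s^2), still 0/0.
Apply L'Hôpital: lim (9*sin(3*s))/(-30*s), still 0/0.
After 3 applications of L'Hôpital's rule the quotient is (27*cos(3*s))/(-30); substituting s = 0 gives -9/10.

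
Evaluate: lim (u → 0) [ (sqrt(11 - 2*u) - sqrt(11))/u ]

A 0/0 form; rationalise with √(11 - 2u) + √11. This collapses the numerator to -2u, leaving -2/(√(11 - 2u) + √11) → -2/(2√11) = -√(11)/11.

-√(11)/11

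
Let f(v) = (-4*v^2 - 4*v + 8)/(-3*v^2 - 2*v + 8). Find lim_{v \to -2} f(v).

Since v = -2 makes numerator and denominator zero, (v + 2) divides both.
Cancelling it gives (4 - 4*v)/(4 - 3*v); now plug in v = -2 to get 6/5.

6/5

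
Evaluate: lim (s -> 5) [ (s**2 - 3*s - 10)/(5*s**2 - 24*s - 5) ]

7/26

Since s = 5 makes numerator and denominator zero, (s - 5) divides both.
Cancelling it gives (s + 2)/(5*s + 1); now plug in s = 5 to get 7/26.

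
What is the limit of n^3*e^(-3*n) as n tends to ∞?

Write as n^3/e^{3n}, an ∞/∞ form.
Exponential growth dominates any polynomial, so repeated L'Hôpital (or the standard result) gives 0.

0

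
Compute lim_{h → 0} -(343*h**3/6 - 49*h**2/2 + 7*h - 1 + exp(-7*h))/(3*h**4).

Direct substitution gives 0/0.
Apply L'Hôpital: lim (343*h^2/2 - 49*h + 7 - 7*e^(-7*h))/(-12*h^3), still 0/0.
Apply L'Hôpital: lim (343*h - 49 + 49*e^(-7*h))/(-36*h^2), still 0/0.
Apply L'Hôpital: lim (343 - 343*e^(-7*h))/(-72*h), still 0/0.
After 4 applications of L'Hôpital's rule the quotient is (2401*e^(-7*h))/(-72); substituting h = 0 gives -2401/72.

-2401/72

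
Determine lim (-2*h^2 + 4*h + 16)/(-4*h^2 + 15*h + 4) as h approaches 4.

Direct substitution gives 0/0, so factor. Both numerator and denominator have (h - 4) as a factor.
After cancelling, the expression reduces to (-2*h - 4)/(-4*h - 1).
Substituting h = 4 gives 12/17.

12/17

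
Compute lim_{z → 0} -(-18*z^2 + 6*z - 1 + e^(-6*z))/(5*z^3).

Direct substitution gives 0/0.
Apply L'Hôpital: lim (-36*z + 6 - 6*e^(-6*z))/(-15*z^2), still 0/0.
Apply L'Hôpital: lim (-36 + 36*e^(-6*z))/(-30*z), still 0/0.
After 3 applications of L'Hôpital's rule the quotient is (-216*e^(-6*z))/(-30); substituting z = 0 gives 36/5.

36/5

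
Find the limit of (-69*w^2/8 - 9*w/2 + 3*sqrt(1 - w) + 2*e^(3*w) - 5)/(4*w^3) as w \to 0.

141/64

Substitution gives 0/0 (the numerator vanishes to order 3).
Expand each term to order w^3: the coefficient of w^3 in 2·e^(3w) is 9 and in 3·√(1 - w) is -3/16.
Lower-order terms cancel with the polynomial part, so the numerator is (141/16)·w^3 + o(w^3), and the limit is (141/16)/(4) = 141/64.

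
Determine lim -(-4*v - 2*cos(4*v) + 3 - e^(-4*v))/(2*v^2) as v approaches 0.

Substitution gives 0/0 (the numerator vanishes to order 2).
Expand each term to order v^2: the coefficient of v^2 in −e^(-4v) is -8 and in -2·cos(4v) is 16.
Lower-order terms cancel with the polynomial part, so the numerator is (8)·v^2 + o(v^2), and the limit is (8)/(-2) = -4.

-4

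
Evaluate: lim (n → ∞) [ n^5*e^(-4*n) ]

0

Write as n^5/e^{4n}, an ∞/∞ form.
Exponential growth dominates any polynomial, so repeated L'Hôpital (or the standard result) gives 0.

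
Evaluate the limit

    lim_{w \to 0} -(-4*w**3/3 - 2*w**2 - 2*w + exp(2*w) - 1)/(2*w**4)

-1/3

Direct substitution gives 0/0.
Apply L'Hôpital: lim (-4*w^2 - 4*w + 2*e^(2*w) - 2)/(-8*w^3), still 0/0.
Apply L'Hôpital: lim (-8*w + 4*e^(2*w) - 4)/(-24*w^2), still 0/0.
Apply L'Hôpital: lim (8*e^(2*w) - 8)/(-48*w), still 0/0.
After 4 applications of L'Hôpital's rule the quotient is (16*e^(2*w))/(-48); substituting w = 0 gives -1/3.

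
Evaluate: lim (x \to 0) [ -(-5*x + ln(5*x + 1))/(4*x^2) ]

Direct substitution gives 0/0.
Apply L'Hôpital: lim (-5 + 5/(5*x + 1))/(-8*x), still 0/0.
After 2 applications of L'Hôpital's rule the quotient is (-25/(5*x + 1)^2)/(-8); substituting x = 0 gives 25/8.

25/8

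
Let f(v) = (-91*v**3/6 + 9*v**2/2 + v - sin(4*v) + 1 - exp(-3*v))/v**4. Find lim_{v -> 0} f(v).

Substitution gives 0/0; apply L'Hôpital's rule 4 times.
After differentiating numerator and denominator 4 times the quotient is (-256*sin(4*v) - 81*e^(-3*v))/(24); at v = 0 this is -27/8.

-27/8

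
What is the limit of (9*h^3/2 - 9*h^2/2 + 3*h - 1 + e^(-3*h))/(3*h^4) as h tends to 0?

Direct substitution gives 0/0.
Apply L'Hôpital: lim (27*h^2/2 - 9*h + 3 - 3*e^(-3*h))/(12*h^3), still 0/0.
Apply L'Hôpital: lim (27*h - 9 + 9*e^(-3*h))/(36*h^2), still 0/0.
Apply L'Hôpital: lim (27 - 27*e^(-3*h))/(72*h), still 0/0.
After 4 applications of L'Hôpital's rule the quotient is (81*e^(-3*h))/(72); substituting h = 0 gives 9/8.

9/8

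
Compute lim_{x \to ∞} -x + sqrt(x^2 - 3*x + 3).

An ∞ − ∞ form. Rationalising with the conjugate, the difference becomes (-3x + 3) / (√(x^2 - 3*x + 3) + x).
For large x the denominator behaves like 2·x, so the quotient tends to -3/2 = -3/2.

-3/2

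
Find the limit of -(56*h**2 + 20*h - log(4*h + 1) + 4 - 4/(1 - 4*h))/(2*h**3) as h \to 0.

416/3

Substitution gives 0/0 (the numerator vanishes to order 3).
Expand each term to order h^3: the coefficient of h^3 in -4·1/(1 - 4h) is -256 and in −ln(1 + 4h) is -64/3.
Lower-order terms cancel with the polynomial part, so the numerator is (-832/3)·h^3 + o(h^3), and the limit is (-832/3)/(-2) = 416/3.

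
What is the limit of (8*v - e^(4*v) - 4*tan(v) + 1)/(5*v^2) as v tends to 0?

Substitution gives 0/0; apply L'Hôpital's rule 2 times.
After differentiating numerator and denominator 2 times the quotient is (-16*e^(4*v) - 8*tan(v)^3 - 8*tan(v))/(10); at v = 0 this is -8/5.

-8/5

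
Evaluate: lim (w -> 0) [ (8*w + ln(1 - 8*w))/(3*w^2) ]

Direct substitution gives 0/0.
Apply L'Hôpital: lim (8 - 8/(1 - 8*w))/(6*w), still 0/0.
After 2 applications of L'Hôpital's rule the quotient is (-64/(1 - 8*w)^2)/(6); substituting w = 0 gives -32/3.

-32/3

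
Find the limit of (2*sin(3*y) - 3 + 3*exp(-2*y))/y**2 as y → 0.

Substitution gives 0/0; apply L'Hôpital's rule 2 times.
After differentiating numerator and denominator 2 times the quotient is (-18*sin(3*y) + 12*e^(-2*y))/(2); at y = 0 this is 6.

6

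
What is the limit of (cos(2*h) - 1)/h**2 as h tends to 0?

-2

Direct substitution gives 0/0.
Apply L'Hôpital: lim (-2*sin(2*h))/(2*h), still 0/0.
After 2 applications of L'Hôpital's rule the quotient is (-4*cos(2*h))/(2); substituting h = 0 gives -2.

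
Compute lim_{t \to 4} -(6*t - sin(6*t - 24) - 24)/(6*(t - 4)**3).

Direct substitution gives 0/0.
Apply L'Hôpital: lim (6 - 6*cos(6*t - 24))/(-18*(t - 4)^2), still 0/0.
Apply L'Hôpital: lim (36*sin(6*t - 24))/(144 - 36*t), still 0/0.
After 3 applications of L'Hôpital's rule the quotient is (216*cos(6*t - 24))/(-36); substituting t = 4 gives -6.

-6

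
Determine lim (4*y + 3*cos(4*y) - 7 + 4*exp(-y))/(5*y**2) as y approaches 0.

-22/5

Substitution gives 0/0; apply L'Hôpital's rule 2 times.
After differentiating numerator and denominator 2 times the quotient is (-48*cos(4*y) + 4*e^(-y))/(10); at y = 0 this is -22/5.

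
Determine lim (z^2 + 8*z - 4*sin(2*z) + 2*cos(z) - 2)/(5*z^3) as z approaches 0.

16/15

Substitution gives 0/0 (the numerator vanishes to order 3).
Expand each term to order z^3: the coefficient of z^3 in -4·sin(2z) is 16/3 and in 2·cos(z) is 0.
Lower-order terms cancel with the polynomial part, so the numerator is (16/3)·z^3 + o(z^3), and the limit is (16/3)/(5) = 16/15.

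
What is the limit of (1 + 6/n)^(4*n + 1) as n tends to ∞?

The base → 1 and the exponent → ∞: a 1^∞ form.
Take logarithms: (4n + 1)·ln(1 + 6/n). Since ln(1+u) ~ u for small u, this behaves like (4n)·(6/n) → 24.
So the limit is e^(24).

e^(24)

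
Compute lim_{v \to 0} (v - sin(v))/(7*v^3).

1/42

Direct substitution gives 0/0.
Apply L'Hôpital: lim (1 - cos(v))/(21*v^2), still 0/0.
Apply L'Hôpital: lim (sin(v))/(42*v), still 0/0.
After 3 applications of L'Hôpital's rule the quotient is (cos(v))/(42); substituting v = 0 gives 1/42.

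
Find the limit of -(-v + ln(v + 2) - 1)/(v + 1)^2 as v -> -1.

Direct substitution gives 0/0.
Apply L'Hôpital: lim (-1 + 1/(v + 2))/(-2*v - 2), still 0/0.
After 2 applications of L'Hôpital's rule the quotient is (-1/(v + 2)^2)/(-2); substituting v = -1 gives 1/2.

1/2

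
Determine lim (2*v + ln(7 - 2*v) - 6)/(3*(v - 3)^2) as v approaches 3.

-2/3

Direct substitution gives 0/0.
Apply L'Hôpital: lim (2 - 2/(7 - 2*v))/(6*v - 18), still 0/0.
After 2 applications of L'Hôpital's rule the quotient is (-4/(7 - 2*v)^2)/(6); substituting v = 3 gives -2/3.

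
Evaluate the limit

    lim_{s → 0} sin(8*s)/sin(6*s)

4/3

Substitution gives 0/0.
Divide numerator and denominator by s: sin(8s)/s → 8 and sin(6s)/s → 6, so the limit is 1·8/6 = 4/3.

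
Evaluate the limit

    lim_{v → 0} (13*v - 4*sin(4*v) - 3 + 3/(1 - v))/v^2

3

Substitution gives 0/0 (the numerator vanishes to order 2).
Expand each term to order v^2: the coefficient of v^2 in -4·sin(4v) is 0 and in 3·1/(1 - v) is 3.
Lower-order terms cancel with the polynomial part, so the numerator is (3)·v^2 + o(v^2), and the limit is (3)/(1) = 3.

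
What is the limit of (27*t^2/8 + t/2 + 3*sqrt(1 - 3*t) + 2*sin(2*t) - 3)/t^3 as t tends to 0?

-371/48

Substitution gives 0/0; apply L'Hôpital's rule 3 times.
After differentiating numerator and denominator 3 times the quotient is (-16*cos(2*t) - 243/(8*(1 - 3*t)^(5/2)))/(6); at t = 0 this is -371/48.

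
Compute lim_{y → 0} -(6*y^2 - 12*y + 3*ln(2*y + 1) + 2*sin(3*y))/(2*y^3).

Substitution gives 0/0 (the numerator vanishes to order 3).
Expand each term to order y^3: the coefficient of y^3 in 3·ln(1 + 2y) is 8 and in 2·sin(3y) is -9.
Lower-order terms cancel with the polynomial part, so the numerator is (-1)·y^3 + o(y^3), and the limit is (-1)/(-2) = 1/2.

1/2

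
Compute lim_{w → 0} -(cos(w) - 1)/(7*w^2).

Direct substitution gives 0/0.
Apply L'Hôpital: lim (-sin(w))/(-14*w), still 0/0.
After 2 applications of L'Hôpital's rule the quotient is (-cos(w))/(-14); substituting w = 0 gives 1/14.

1/14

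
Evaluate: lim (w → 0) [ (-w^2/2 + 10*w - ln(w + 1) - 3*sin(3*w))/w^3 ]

Substitution gives 0/0 (the numerator vanishes to order 3).
Expand each term to order w^3: the coefficient of w^3 in −ln(1 + w) is -1/3 and in -3·sin(3w) is 27/2.
Lower-order terms cancel with the polynomial part, so the numerator is (79/6)·w^3 + o(w^3), and the limit is (79/6)/(1) = 79/6.

79/6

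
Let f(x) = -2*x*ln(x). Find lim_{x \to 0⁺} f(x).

This is a 0·(−∞) form. Rewrite as -2·ln(x) / x^(−1) and apply L'Hôpital:
the derivative quotient is -2·(1/x) / (−1·x^(−2)) = (2/1)·x^1 → 0.

0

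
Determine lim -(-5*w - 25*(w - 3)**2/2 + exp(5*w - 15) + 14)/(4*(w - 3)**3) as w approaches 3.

Direct substitution gives 0/0.
Apply L'Hôpital: lim (-25*w + 5*e^(5*w - 15) + 70)/(-12*(w - 3)^2), still 0/0.
Apply L'Hôpital: lim (25*e^(5*w - 15) - 25)/(72 - 24*w), still 0/0.
After 3 applications of L'Hôpital's rule the quotient is (125*e^(5*w - 15))/(-24); substituting w = 3 gives -125/24.

-125/24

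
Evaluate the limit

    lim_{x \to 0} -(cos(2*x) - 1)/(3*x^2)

2/3

Direct substitution gives 0/0.
Apply L'Hôpital: lim (-2*sin(2*x))/(-6*x), still 0/0.
After 2 applications of L'Hôpital's rule the quotient is (-4*cos(2*x))/(-6); substituting x = 0 gives 2/3.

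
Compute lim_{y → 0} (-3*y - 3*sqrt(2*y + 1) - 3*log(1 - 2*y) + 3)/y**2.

Substitution gives 0/0 (the numerator vanishes to order 2).
Expand each term to order y^2: the coefficient of y^2 in -3·ln(1 - 2y) is 6 and in -3·√(1 + 2y) is 3/2.
Lower-order terms cancel with the polynomial part, so the numerator is (15/2)·y^2 + o(y^2), and the limit is (15/2)/(1) = 15/2.

15/2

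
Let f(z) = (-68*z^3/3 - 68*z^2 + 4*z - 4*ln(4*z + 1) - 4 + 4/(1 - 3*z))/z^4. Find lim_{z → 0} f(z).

Substitution gives 0/0; apply L'Hôpital's rule 4 times.
After differentiating numerator and denominator 4 times the quotient is (6144/(4*z + 1)^4 - 7776/(3*z - 1)^5)/(24); at z = 0 this is 580.

580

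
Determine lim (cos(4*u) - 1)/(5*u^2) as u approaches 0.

-8/5

Direct substitution gives 0/0.
Apply L'Hôpital: lim (-4*sin(4*u))/(10*u), still 0/0.
After 2 applications of L'Hôpital's rule the quotient is (-16*cos(4*u))/(10); substituting u = 0 gives -8/5.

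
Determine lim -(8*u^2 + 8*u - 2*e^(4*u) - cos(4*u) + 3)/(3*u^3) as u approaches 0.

64/9

Substitution gives 0/0 (the numerator vanishes to order 3).
Expand each term to order u^3: the coefficient of u^3 in −cos(4u) is 0 and in -2·e^(4u) is -64/3.
Lower-order terms cancel with the polynomial part, so the numerator is (-64/3)·u^3 + o(u^3), and the limit is (-64/3)/(-3) = 64/9.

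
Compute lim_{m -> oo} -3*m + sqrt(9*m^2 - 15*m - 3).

-5/2

An ∞ − ∞ form. Rationalising with the conjugate, the difference becomes (-15m - 3) / (√(9*m^2 - 15*m - 3) + 3m).
For large m the denominator behaves like 2·3m, so the quotient tends to -15/6 = -5/2.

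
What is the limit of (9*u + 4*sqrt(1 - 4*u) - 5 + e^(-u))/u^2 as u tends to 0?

Substitution gives 0/0; apply L'Hôpital's rule 2 times.
After differentiating numerator and denominator 2 times the quotient is (e^(-u) - 16/(1 - 4*u)^(3/2))/(2); at u = 0 this is -15/2.

-15/2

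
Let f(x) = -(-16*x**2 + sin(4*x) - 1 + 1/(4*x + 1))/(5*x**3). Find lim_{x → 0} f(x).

Substitution gives 0/0 (the numerator vanishes to order 3).
Expand each term to order x^3: the coefficient of x^3 in 1/(1 + 4x) is -64 and in sin(4x) is -32/3.
Lower-order terms cancel with the polynomial part, so the numerator is (-224/3)·x^3 + o(x^3), and the limit is (-224/3)/(-5) = 224/15.

224/15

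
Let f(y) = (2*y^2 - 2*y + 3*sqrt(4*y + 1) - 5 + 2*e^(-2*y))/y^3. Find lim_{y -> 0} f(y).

28/3

Substitution gives 0/0; apply L'Hôpital's rule 3 times.
After differentiating numerator and denominator 3 times the quotient is (-16*e^(-2*y) + 72/(4*y + 1)^(5/2))/(6); at y = 0 this is 28/3.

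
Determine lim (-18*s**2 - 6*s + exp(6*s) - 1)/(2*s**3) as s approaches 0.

18

Direct substitution gives 0/0.
Apply L'Hôpital: lim (-36*s + 6*e^(6*s) - 6)/(6*s^2), still 0/0.
Apply L'Hôpital: lim (36*e^(6*s) - 36)/(12*s), still 0/0.
After 3 applications of L'Hôpital's rule the quotient is (216*e^(6*s))/(12); substituting s = 0 gives 18.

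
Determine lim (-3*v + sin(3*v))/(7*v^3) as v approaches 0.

-9/14

Direct substitution gives 0/0.
Apply L'Hôpital: lim (3*cos(3*v) - 3)/(21*v^2), still 0/0.
Apply L'Hôpital: lim (-9*sin(3*v))/(42*v), still 0/0.
After 3 applications of L'Hôpital's rule the quotient is (-27*cos(3*v))/(42); substituting v = 0 gives -9/14.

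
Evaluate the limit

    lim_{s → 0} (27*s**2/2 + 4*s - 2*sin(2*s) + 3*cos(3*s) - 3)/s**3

8/3

Substitution gives 0/0; apply L'Hôpital's rule 3 times.
After differentiating numerator and denominator 3 times the quotient is (81*sin(3*s) + 16*cos(2*s))/(6); at s = 0 this is 8/3.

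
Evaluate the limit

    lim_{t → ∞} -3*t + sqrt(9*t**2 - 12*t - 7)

An ∞ − ∞ form. Rationalising with the conjugate, the difference becomes (-12t - 7) / (√(9*t^2 - 12*t - 7) + 3t).
For large t the denominator behaves like 2·3t, so the quotient tends to -12/6 = -2.

-2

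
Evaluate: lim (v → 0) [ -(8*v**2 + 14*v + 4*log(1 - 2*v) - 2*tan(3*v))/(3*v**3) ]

86/9

Substitution gives 0/0; apply L'Hôpital's rule 3 times.
After differentiating numerator and denominator 3 times the quotient is (4*(108*(2*v - 1)^3*(cos(6*v) - 2)/(cos(6*v) + 1)^2 + 16)/(2*v - 1)^3)/(-18); at v = 0 this is 86/9.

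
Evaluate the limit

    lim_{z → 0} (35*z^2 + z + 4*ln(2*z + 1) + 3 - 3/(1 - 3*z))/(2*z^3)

Substitution gives 0/0; apply L'Hôpital's rule 3 times.
After differentiating numerator and denominator 3 times the quotient is (-486/(3*z - 1)^4 + 64/(2*z + 1)^3)/(12); at z = 0 this is -211/6.

-211/6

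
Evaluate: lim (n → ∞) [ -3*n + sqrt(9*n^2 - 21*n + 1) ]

-7/2

An ∞ − ∞ form. Rationalising with the conjugate, the difference becomes (-21n + 1) / (√(9*n^2 - 21*n + 1) + 3n).
For large n the denominator behaves like 2·3n, so the quotient tends to -21/6 = -7/2.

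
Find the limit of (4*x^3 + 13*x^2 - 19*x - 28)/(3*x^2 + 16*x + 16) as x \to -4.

At x = -4 both the top and bottom vanish — a removable singularity. Factoring out (x + 4) from each leaves (4*x^2 - 3*x - 7)/(3*x + 4), which at x = -4 equals -69/8.

-69/8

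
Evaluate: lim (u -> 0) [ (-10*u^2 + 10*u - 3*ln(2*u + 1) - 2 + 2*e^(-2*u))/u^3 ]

Substitution gives 0/0; apply L'Hôpital's rule 3 times.
After differentiating numerator and denominator 3 times the quotient is (-16*e^(-2*u) - 48/(2*u + 1)^3)/(6); at u = 0 this is -32/3.

-32/3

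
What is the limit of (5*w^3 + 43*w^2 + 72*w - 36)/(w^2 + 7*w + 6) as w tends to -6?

Direct substitution gives 0/0, so factor. Both numerator and denominator have (w + 6) as a factor.
After cancelling, the expression reduces to (5*w^2 + 13*w - 6)/(w + 1).
Substituting w = -6 gives -96/5.

-96/5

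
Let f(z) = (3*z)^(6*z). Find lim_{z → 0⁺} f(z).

1

Base → 0⁺ and exponent → 0⁺: a 0^0 form.
Take logs: 6z·ln(3z). This is 0·(−∞); rewriting as ln(3z)/(1/(6z)) and applying L'Hôpital gives 0.
Hence the limit is e^0 = 1.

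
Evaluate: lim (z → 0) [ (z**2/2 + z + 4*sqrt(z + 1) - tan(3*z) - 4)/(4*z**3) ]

Substitution gives 0/0; apply L'Hôpital's rule 3 times.
After differentiating numerator and denominator 3 times the quotient is (3*(144*(z + 1)^(5/2)*(cos(6*z) - 2)/(cos(6*z) + 1)^2 + 1)/(2*(z + 1)^(5/2)))/(24); at z = 0 this is -35/16.

-35/16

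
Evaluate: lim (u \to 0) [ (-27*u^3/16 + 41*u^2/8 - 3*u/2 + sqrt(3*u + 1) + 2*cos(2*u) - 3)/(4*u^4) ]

Substitution gives 0/0 (the numerator vanishes to order 4).
Expand each term to order u^4: the coefficient of u^4 in 2·cos(2u) is 4/3 and in √(1 + 3u) is -405/128.
Lower-order terms cancel with the polynomial part, so the numerator is (-703/384)·u^4 + o(u^4), and the limit is (-703/384)/(4) = -703/1536.

-703/1536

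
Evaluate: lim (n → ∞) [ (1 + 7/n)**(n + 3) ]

Let L be the limit and take ln: ln L = lim (n + 3)·ln(1 + 7/n) = lim (n + 3)·(7/n + O(1/n²)) = 7.
Hence L = e^(7).

e^(7)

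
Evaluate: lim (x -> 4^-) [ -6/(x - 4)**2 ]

-∞

As x → 4⁻, (x - 4) → 0⁻, so (x - 4)^2 → 0⁺ and -6/(x - 4)^2 → -∞.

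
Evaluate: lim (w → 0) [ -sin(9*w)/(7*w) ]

-9/7

Substitution gives 0/0.
Write it as (9/(-7))·sin(9w)/(9w); since sin(u)/u → 1, the limit is -9/7.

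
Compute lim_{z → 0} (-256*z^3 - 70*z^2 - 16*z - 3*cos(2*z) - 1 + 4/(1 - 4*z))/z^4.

1022

Substitution gives 0/0 (the numerator vanishes to order 4).
Expand each term to order z^4: the coefficient of z^4 in -3·cos(2z) is -2 and in 4·1/(1 - 4z) is 1024.
Lower-order terms cancel with the polynomial part, so the numerator is (1022)·z^4 + o(z^4), and the limit is (1022)/(1) = 1022.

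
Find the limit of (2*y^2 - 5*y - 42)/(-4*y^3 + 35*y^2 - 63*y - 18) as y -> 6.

At y = 6 both the top and bottom vanish — a removable singularity. Factoring out (y - 6) from each leaves (2*y + 7)/(-4*y^2 + 11*y + 3), which at y = 6 equals -19/75.

-19/75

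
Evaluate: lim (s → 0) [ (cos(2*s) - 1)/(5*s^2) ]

Direct substitution gives 0/0.
Apply L'Hôpital: lim (-2*sin(2*s))/(10*s), still 0/0.
After 2 applications of L'Hôpital's rule the quotient is (-4*cos(2*s))/(10); substituting s = 0 gives -2/5.

-2/5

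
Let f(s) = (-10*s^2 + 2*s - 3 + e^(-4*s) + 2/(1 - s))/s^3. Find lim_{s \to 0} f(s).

-26/3

Substitution gives 0/0 (the numerator vanishes to order 3).
Expand each term to order s^3: the coefficient of s^3 in 2·1/(1 - s) is 2 and in e^(-4s) is -32/3.
Lower-order terms cancel with the polynomial part, so the numerator is (-26/3)·s^3 + o(s^3), and the limit is (-26/3)/(1) = -26/3.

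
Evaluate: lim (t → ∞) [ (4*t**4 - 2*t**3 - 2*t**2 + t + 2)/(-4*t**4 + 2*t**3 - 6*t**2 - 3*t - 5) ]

-1

Numerator and denominator both have degree 4.
Dividing every term by t^4, all lower-order terms vanish and the limit is the ratio of leading coefficients, 4/(-4) = -1.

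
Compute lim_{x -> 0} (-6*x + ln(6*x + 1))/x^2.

Direct substitution gives 0/0.
Apply L'Hôpital: lim (-6 + 6/(6*x + 1))/(2*x), still 0/0.
After 2 applications of L'Hôpital's rule the quotient is (-36/(6*x + 1)^2)/(2); substituting x = 0 gives -18.

-18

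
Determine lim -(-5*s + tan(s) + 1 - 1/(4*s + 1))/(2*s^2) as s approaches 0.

Substitution gives 0/0; apply L'Hôpital's rule 2 times.
After differentiating numerator and denominator 2 times the quotient is (2*tan(s)/cos(s)^2 - 32/(4*s + 1)^3)/(-4); at s = 0 this is 8.

8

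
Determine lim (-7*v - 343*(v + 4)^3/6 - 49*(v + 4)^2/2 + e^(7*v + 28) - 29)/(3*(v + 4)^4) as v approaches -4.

2401/72

Direct substitution gives 0/0.
Apply L'Hôpital: lim (-49*v - 343*(v + 4)^2/2 + 7*e^(7*v + 28) - 203)/(12*(v + 4)^3), still 0/0.
Apply L'Hôpital: lim (-343*v + 49*e^(7*v + 28) - 1421)/(36*(v + 4)^2), still 0/0.
Apply L'Hôpital: lim (343*e^(7*v + 28) - 343)/(72*v + 288), still 0/0.
After 4 applications of L'Hôpital's rule the quotient is (2401*e^(7*v + 28))/(72); substituting v = -4 gives 2401/72.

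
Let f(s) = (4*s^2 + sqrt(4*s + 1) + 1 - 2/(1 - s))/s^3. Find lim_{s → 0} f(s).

Substitution gives 0/0 (the numerator vanishes to order 3).
Expand each term to order s^3: the coefficient of s^3 in -2·1/(1 - s) is -2 and in √(1 + 4s) is 4.
Lower-order terms cancel with the polynomial part, so the numerator is (2)·s^3 + o(s^3), and the limit is (2)/(1) = 2.

2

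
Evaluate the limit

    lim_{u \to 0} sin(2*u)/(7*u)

2/7

Substitution gives 0/0.
Write it as (2/7)·sin(2u)/(2u); since sin(θ)/θ → 1, the limit is 2/7.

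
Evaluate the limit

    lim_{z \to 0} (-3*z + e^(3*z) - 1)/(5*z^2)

9/10

Direct substitution gives 0/0.
Apply L'Hôpital: lim (3*e^(3*z) - 3)/(10*z), still 0/0.
After 2 applications of L'Hôpital's rule the quotient is (9*e^(3*z))/(10); substituting z = 0 gives 9/10.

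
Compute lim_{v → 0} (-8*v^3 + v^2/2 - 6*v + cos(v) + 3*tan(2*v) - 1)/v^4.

Substitution gives 0/0 (the numerator vanishes to order 4).
Expand each term to order v^4: the coefficient of v^4 in 3·tan(2v) is 0 and in cos(v) is 1/24.
Lower-order terms cancel with the polynomial part, so the numerator is (1/24)·v^4 + o(v^4), and the limit is (1/24)/(1) = 1/24.

1/24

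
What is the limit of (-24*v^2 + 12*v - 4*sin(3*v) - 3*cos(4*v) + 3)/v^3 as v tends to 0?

Substitution gives 0/0 (the numerator vanishes to order 3).
Expand each term to order v^3: the coefficient of v^3 in -3·cos(4v) is 0 and in -4·sin(3v) is 18.
Lower-order terms cancel with the polynomial part, so the numerator is (18)·v^3 + o(v^3), and the limit is (18)/(1) = 18.

18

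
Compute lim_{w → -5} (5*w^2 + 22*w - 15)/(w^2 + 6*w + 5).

7

Since w = -5 makes numerator and denominator zero, (w + 5) divides both.
Cancelling it gives (5*w - 3)/(w + 1); now plug in w = -5 to get 7.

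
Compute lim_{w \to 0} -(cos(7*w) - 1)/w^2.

Direct substitution gives 0/0.
Apply L'Hôpital: lim (-7*sin(7*w))/(-2*w), still 0/0.
After 2 applications of L'Hôpital's rule the quotient is (-49*cos(7*w))/(-2); substituting w = 0 gives 49/2.

49/2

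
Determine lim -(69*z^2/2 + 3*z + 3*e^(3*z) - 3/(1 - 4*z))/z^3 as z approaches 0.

Substitution gives 0/0 (the numerator vanishes to order 3).
Expand each term to order z^3: the coefficient of z^3 in 3·e^(3z) is 27/2 and in -3·1/(1 - 4z) is -192.
Lower-order terms cancel with the polynomial part, so the numerator is (-357/2)·z^3 + o(z^3), and the limit is (-357/2)/(-1) = 357/2.

357/2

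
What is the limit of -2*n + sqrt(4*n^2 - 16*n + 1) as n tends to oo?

An ∞ − ∞ form. Rationalising with the conjugate, the difference becomes (-16n + 1) / (√(4*n^2 - 16*n + 1) + 2n).
For large n the denominator behaves like 2·2n, so the quotient tends to -16/4 = -4.

-4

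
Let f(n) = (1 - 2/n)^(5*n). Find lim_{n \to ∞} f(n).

e^(-10)

Let L be the limit and take ln: ln L = lim (5n)·ln(1 - 2/n) = lim (5n)·(-2/n + O(1/n²)) = -10.
Hence L = e^(-10).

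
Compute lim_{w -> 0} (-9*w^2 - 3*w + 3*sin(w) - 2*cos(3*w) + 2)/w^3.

-1/2

Substitution gives 0/0 (the numerator vanishes to order 3).
Expand each term to order w^3: the coefficient of w^3 in -2·cos(3w) is 0 and in 3·sin(w) is -1/2.
Lower-order terms cancel with the polynomial part, so the numerator is (-1/2)·w^3 + o(w^3), and the limit is (-1/2)/(1) = -1/2.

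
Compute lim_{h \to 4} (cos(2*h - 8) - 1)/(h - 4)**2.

Direct substitution gives 0/0.
Apply L'Hôpital: lim (-2*sin(2*h - 8))/(2*h - 8), still 0/0.
After 2 applications of L'Hôpital's rule the quotient is (-4*cos(2*h - 8))/(2); substituting h = 4 gives -2.

-2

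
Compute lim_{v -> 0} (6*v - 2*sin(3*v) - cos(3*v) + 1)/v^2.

9/2

Substitution gives 0/0 (the numerator vanishes to order 2).
Expand each term to order v^2: the coefficient of v^2 in -2·sin(3v) is 0 and in −cos(3v) is 9/2.
Lower-order terms cancel with the polynomial part, so the numerator is (9/2)·v^2 + o(v^2), and the limit is (9/2)/(1) = 9/2.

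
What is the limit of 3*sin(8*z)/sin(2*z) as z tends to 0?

12

Substitution gives 0/0.
Divide numerator and denominator by z: sin(8z)/z → 8 and sin(2z)/z → 2, so the limit is 3·8/2 = 12.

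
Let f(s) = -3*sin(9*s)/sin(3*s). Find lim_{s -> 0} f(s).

-9

Substitution gives 0/0.
Divide numerator and denominator by s: sin(9s)/s → 9 and sin(3s)/s → 3, so the limit is -3·9/3 = -9.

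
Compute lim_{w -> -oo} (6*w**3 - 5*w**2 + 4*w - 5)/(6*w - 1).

The numerator has higher degree (3 > 1); the quotient behaves like (6/(6))·w^2 for large |w|.
As w → −∞ this diverges to ∞.

∞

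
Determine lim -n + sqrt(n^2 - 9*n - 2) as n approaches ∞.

An ∞ − ∞ form. Rationalising with the conjugate, the difference becomes (-9n - 2) / (√(n^2 - 9*n - 2) + n).
For large n the denominator behaves like 2·n, so the quotient tends to -9/2 = -9/2.

-9/2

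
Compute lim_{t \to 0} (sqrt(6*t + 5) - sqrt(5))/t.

3*√(5)/5

Substitution gives 0/0. Multiply numerator and denominator by the conjugate √(5 + 6t) + √5.
The numerator becomes (5 + 6t) − 5 = 6t, so the expression simplifies to 6/(√(5 + 6t) + √5).
Letting t → 0 gives 6/(2√5) = 3*√(5)/5.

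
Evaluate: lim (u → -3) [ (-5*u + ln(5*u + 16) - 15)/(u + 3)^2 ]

Direct substitution gives 0/0.
Apply L'Hôpital: lim (-5 + 5/(5*u + 16))/(2*u + 6), still 0/0.
After 2 applications of L'Hôpital's rule the quotient is (-25/(5*u + 16)^2)/(2); substituting u = -3 gives -25/2.

-25/2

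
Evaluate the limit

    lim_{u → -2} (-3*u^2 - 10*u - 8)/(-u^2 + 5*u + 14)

2/9

Direct substitution gives 0/0, so factor. Both numerator and denominator have (u + 2) as a factor.
After cancelling, the expression reduces to (-3*u - 4)/(7 - u).
Substituting u = -2 gives 2/9.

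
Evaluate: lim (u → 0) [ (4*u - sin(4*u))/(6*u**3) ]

16/9

Direct substitution gives 0/0.
Apply L'Hôpital: lim (4 - 4*cos(4*u))/(18*u^2), still 0/0.
Apply L'Hôpital: lim (16*sin(4*u))/(36*u), still 0/0.
After 3 applications of L'Hôpital's rule the quotient is (64*cos(4*u))/(36); substituting u = 0 gives 16/9.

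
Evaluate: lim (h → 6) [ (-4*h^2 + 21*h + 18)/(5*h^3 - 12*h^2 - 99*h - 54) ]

-1/11

At h = 6 both the top and bottom vanish — a removable singularity. Factoring out (h - 6) from each leaves (-4*h - 3)/(5*h^2 + 18*h + 9), which at h = 6 equals -1/11.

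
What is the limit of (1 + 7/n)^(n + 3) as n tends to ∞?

Write it as [(1 + 7/n)^n]^(1) · (1 + 7/n)^(3). The bracketed term tends to e^(7) and the second factor to 1, so the limit is e^(7).

e^(7)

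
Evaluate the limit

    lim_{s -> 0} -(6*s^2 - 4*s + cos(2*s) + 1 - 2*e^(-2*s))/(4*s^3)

-2/3

Substitution gives 0/0 (the numerator vanishes to order 3).
Expand each term to order s^3: the coefficient of s^3 in -2·e^(-2s) is 8/3 and in cos(2s) is 0.
Lower-order terms cancel with the polynomial part, so the numerator is (8/3)·s^3 + o(s^3), and the limit is (8/3)/(-4) = -2/3.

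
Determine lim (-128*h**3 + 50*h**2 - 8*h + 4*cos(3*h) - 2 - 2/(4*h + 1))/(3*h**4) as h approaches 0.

-997/6

Substitution gives 0/0; apply L'Hôpital's rule 4 times.
After differentiating numerator and denominator 4 times the quotient is (324*cos(3*h) - 12288/(4*h + 1)^5)/(72); at h = 0 this is -997/6.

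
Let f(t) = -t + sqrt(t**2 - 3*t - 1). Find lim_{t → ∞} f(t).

An ∞ − ∞ form. Rationalising with the conjugate, the difference becomes (-3t - 1) / (√(t^2 - 3*t - 1) + t).
For large t the denominator behaves like 2·t, so the quotient tends to -3/2 = -3/2.

-3/2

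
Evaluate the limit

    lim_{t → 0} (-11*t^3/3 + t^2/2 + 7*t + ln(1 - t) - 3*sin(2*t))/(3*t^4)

Substitution gives 0/0 (the numerator vanishes to order 4).
Expand each term to order t^4: the coefficient of t^4 in ln(1 - t) is -1/4 and in -3·sin(2t) is 0.
Lower-order terms cancel with the polynomial part, so the numerator is (-1/4)·t^4 + o(t^4), and the limit is (-1/4)/(3) = -1/12.

-1/12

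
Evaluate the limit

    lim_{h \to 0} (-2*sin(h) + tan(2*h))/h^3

3

Substitution gives 0/0; apply L'Hôpital's rule 3 times.
After differentiating numerator and denominator 3 times the quotient is (2*cos(h) + 48*tan(2*h)^4 + 64*tan(2*h)^2 + 16)/(6); at h = 0 this is 3.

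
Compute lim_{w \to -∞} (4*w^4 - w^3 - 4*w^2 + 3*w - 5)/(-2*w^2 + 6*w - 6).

-∞

The numerator has higher degree (4 > 2); the quotient behaves like (4/(-2))·w^2 for large |w|.
As w → −∞ this diverges to -∞.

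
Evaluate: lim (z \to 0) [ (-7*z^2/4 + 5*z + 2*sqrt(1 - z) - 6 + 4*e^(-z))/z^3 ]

-19/24

Substitution gives 0/0 (the numerator vanishes to order 3).
Expand each term to order z^3: the coefficient of z^3 in 4·e^(-z) is -2/3 and in 2·√(1 - z) is -1/8.
Lower-order terms cancel with the polynomial part, so the numerator is (-19/24)·z^3 + o(z^3), and the limit is (-19/24)/(1) = -19/24.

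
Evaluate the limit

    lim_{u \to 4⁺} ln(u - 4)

-∞

As u → 4⁺, u - 4 → 0⁺ and ln(u - 4) → −∞.
Multiplying by 1 gives -∞.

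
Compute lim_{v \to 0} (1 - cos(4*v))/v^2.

Substitution gives 0/0.
Use (1 − cos u)/u² → 1/2 with u = 4v: the limit is 4²/(2·1) = 8.

8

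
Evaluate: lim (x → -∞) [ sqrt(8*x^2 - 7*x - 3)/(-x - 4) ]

2*√(2)

For large |x|, √(8*x^2 - 7*x - 3) ≈ √8·|x| and the denominator ≈ -x.
Since x → −∞, |x| = −x, giving −√8/(-1) = 2*√(2).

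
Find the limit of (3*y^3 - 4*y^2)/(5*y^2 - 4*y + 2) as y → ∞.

∞

The numerator has higher degree (3 > 2); the quotient behaves like (3/(5))·y^1 for large |y|.
As y → +∞ this diverges to ∞.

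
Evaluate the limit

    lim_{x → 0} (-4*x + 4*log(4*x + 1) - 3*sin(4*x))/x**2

Substitution gives 0/0; apply L'Hôpital's rule 2 times.
After differentiating numerator and denominator 2 times the quotient is (48*sin(4*x) - 64/(4*x + 1)^2)/(2); at x = 0 this is -32.

-32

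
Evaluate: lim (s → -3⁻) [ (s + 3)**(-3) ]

As s → -3⁻, (s + 3) → 0⁻, so (s + 3)^3 → 0⁻ and 1/(s + 3)^3 → -∞.

-∞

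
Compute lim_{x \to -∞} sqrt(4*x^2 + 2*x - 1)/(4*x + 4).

For large |x|, √(4*x^2 + 2*x - 1) ≈ √4·|x| and the denominator ≈ 4x.
Since x → −∞, |x| = −x, giving −√4/(4) = -1/2.

-1/2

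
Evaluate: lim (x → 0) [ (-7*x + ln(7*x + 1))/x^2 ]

-49/2

Direct substitution gives 0/0.
Apply L'Hôpital: lim (-7 + 7/(7*x + 1))/(2*x), still 0/0.
After 2 applications of L'Hôpital's rule the quotient is (-49/(7*x + 1)^2)/(2); substituting x = 0 gives -49/2.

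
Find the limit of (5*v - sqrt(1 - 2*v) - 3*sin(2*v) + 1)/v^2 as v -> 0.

1/2

Substitution gives 0/0 (the numerator vanishes to order 2).
Expand each term to order v^2: the coefficient of v^2 in -3·sin(2v) is 0 and in −√(1 - 2v) is 1/2.
Lower-order terms cancel with the polynomial part, so the numerator is (1/2)·v^2 + o(v^2), and the limit is (1/2)/(1) = 1/2.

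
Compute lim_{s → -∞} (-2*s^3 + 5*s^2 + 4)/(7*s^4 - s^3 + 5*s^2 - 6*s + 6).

The denominator has degree 4 and the numerator degree 3. Dividing numerator and denominator by s^4 sends every term to 0 except the leading denominator term, so the limit is 0.

0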